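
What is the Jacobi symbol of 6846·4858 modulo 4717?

By multiplicativity, (6846·4858/4717) = (6846/4717)·(4858/4717).
First factor (6846/4717):
Reduce the numerator: 6846 ≡ 2129 (mod 4717), so (6846/4717) = (2129/4717).
2129 ≡ 1 (mod 4), so quadratic reciprocity gives (2129/4717) = (4717/2129). Reduce: 4717 ≡ 459 (mod 2129). Now have (459/2129).
2129 ≡ 1 (mod 4), so quadratic reciprocity gives (459/2129) = (2129/459). Reduce: 2129 ≡ 293 (mod 459). Now have (293/459).
293 ≡ 1 (mod 4), so quadratic reciprocity gives (293/459) = (459/293). Reduce: 459 ≡ 166 (mod 293). Now have (166/293).
Factor out 2: 166 = 2·83. Since 293 ≡ 5 (mod 8), (2/293) = -1. Now have -(83/293).
293 ≡ 1 (mod 4), so quadratic reciprocity gives (83/293) = (293/83). Reduce: 293 ≡ 44 (mod 83). Now have -(44/83).
Factor out 2: 44 = 2^2·11. Since 83 ≡ 3 (mod 8), (2/83) = -1, and (2/83)^2 = +1. Now have -(11/83).
Both 11 ≡ 3 and 83 ≡ 3 (mod 4), so reciprocity gives (11/83) = -(83/11). Reduce: 83 ≡ 6 (mod 11). Now have (6/11).
Factor out 2: 6 = 2·3. Since 11 ≡ 3 (mod 8), (2/11) = -1. Now have -(3/11).
Both 3 ≡ 3 and 11 ≡ 3 (mod 4), so reciprocity gives (3/11) = -(11/3). Reduce: 11 ≡ 2 (mod 3). Now have (2/3).
Factor out 2: 2 = 2. Since 3 ≡ 3 (mod 8), (2/3) = -1. Now have -(1/3).
(1/3) = 1. Collecting the sign factors: -1.
Second factor (4858/4717):
Reduce the numerator: 4858 ≡ 141 (mod 4717), so (4858/4717) = (141/4717).
141 ≡ 1 (mod 4), so quadratic reciprocity gives (141/4717) = (4717/141). Reduce: 4717 ≡ 64 (mod 141). Now have (64/141).
Factor out 2: 64 = 2^6. Since 141 ≡ 5 (mod 8), (2/141) = -1, and (2/141)^6 = +1. Now have (1/141).
(1/141) = 1. Collecting the sign factors: 1.
Product: (-1)·(1) = -1.

-1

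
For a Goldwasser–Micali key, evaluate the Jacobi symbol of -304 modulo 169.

1

Reduce the numerator: -304 ≡ 34 (mod 169), so (-304/169) = (34/169).
Factor out 2: 34 = 2·17. Since 169 ≡ 1 (mod 8), (2/169) = +1. Now have (17/169).
17 ≡ 1 (mod 4), so quadratic reciprocity gives (17/169) = (169/17). Reduce: 169 ≡ 16 (mod 17). Now have (16/17).
Factor out 2: 16 = 2^4. Since 17 ≡ 1 (mod 8), (2/17) = +1, and (2/17)^4 = +1. Now have (1/17).
(1/17) = 1. Collecting the sign factors: 1.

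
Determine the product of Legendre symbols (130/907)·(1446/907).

-1

By multiplicativity, (130·1446/907) = (130/907)·(1446/907).
First factor (130/907):
(130/907)
  = -(65/907)    [907 ≡ 3 mod 8 ⇒ (2/907) = -1]
  = -(907/65)    [QR: 65 ≡ 1 mod 4, sign kept]
  = -(62/65)    [907 ≡ 62 mod 65]
  = -(31/65)    [65 ≡ 1 mod 8 ⇒ (2/65) = +1]
  = -(65/31)    [QR: 65 ≡ 1 mod 4, sign kept]
  = -(3/31)    [65 ≡ 3 mod 31]
  = (31/3)    [QR: both ≡ 3 mod 4, sign flips]
  = (1/3)    [31 ≡ 1 mod 3]
  = 1    [(1/3) = 1]
Second factor (1446/907):
(1446/907)
  = (539/907)    [1446 ≡ 539 mod 907]
  = -(907/539)    [QR: both ≡ 3 mod 4, sign flips]
  = -(368/539)    [907 ≡ 368 mod 539]
  = -(23/539)    [539 ≡ 3 mod 8 ⇒ (2/539)^4 = +1]
  = (539/23)    [QR: both ≡ 3 mod 4, sign flips]
  = (10/23)    [539 ≡ 10 mod 23]
  = (5/23)    [23 ≡ 7 mod 8 ⇒ (2/23) = +1]
  = (23/5)    [QR: 5 ≡ 1 mod 4, sign kept]
  = (3/5)    [23 ≡ 3 mod 5]
  = (5/3)    [QR: 5 ≡ 1 mod 4, sign kept]
  = (2/3)    [5 ≡ 2 mod 3]
  = -(1/3)    [3 ≡ 3 mod 8 ⇒ (2/3) = -1]
  = -1    [(1/3) = 1]
Product: (1)·(-1) = -1.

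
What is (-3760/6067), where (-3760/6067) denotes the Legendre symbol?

-1

Reduce the numerator: -3760 ≡ 2307 (mod 6067), so (-3760/6067) = (2307/6067).
Both 2307 ≡ 3 and 6067 ≡ 3 (mod 4), so reciprocity gives (2307/6067) = -(6067/2307). Reduce: 6067 ≡ 1453 (mod 2307). Now have -(1453/2307).
1453 ≡ 1 (mod 4), so quadratic reciprocity gives (1453/2307) = (2307/1453). Reduce: 2307 ≡ 854 (mod 1453). Now have -(854/1453).
Factor out 2: 854 = 2·427. Since 1453 ≡ 5 (mod 8), (2/1453) = -1. Now have (427/1453).
1453 ≡ 1 (mod 4), so quadratic reciprocity gives (427/1453) = (1453/427). Reduce: 1453 ≡ 172 (mod 427). Now have (172/427).
Factor out 2: 172 = 2^2·43. Since 427 ≡ 3 (mod 8), (2/427) = -1, and (2/427)^2 = +1. Now have (43/427).
Both 43 ≡ 3 and 427 ≡ 3 (mod 4), so reciprocity gives (43/427) = -(427/43). Reduce: 427 ≡ 40 (mod 43). Now have -(40/43).
Factor out 2: 40 = 2^3·5. Since 43 ≡ 3 (mod 8), (2/43) = -1, and (2/43)^3 = -1. Now have (5/43).
5 ≡ 1 (mod 4), so quadratic reciprocity gives (5/43) = (43/5). Reduce: 43 ≡ 3 (mod 5). Now have (3/5).
5 ≡ 1 (mod 4), so quadratic reciprocity gives (3/5) = (5/3). Reduce: 5 ≡ 2 (mod 3). Now have (2/3).
Factor out 2: 2 = 2. Since 3 ≡ 3 (mod 8), (2/3) = -1. Now have -(1/3).
(1/3) = 1. Collecting the sign factors: -1.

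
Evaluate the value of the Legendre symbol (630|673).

(630|673)
  = (315|673)    [673 ≡ 1 mod 8 ⇒ (2|673) = +1]
  = (673|315)    [QR: 673 ≡ 1 mod 4, sign kept]
  = (43|315)    [673 ≡ 43 mod 315]
  = -(315|43)    [QR: both ≡ 3 mod 4, sign flips]
  = -(14|43)    [315 ≡ 14 mod 43]
  = (7|43)    [43 ≡ 3 mod 8 ⇒ (2|43) = -1]
  = -(43|7)    [QR: both ≡ 3 mod 4, sign flips]
  = -(1|7)    [43 ≡ 1 mod 7]
  = -1    [(1|7) = 1]

-1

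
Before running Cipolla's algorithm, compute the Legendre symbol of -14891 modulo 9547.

-1

(-14891 / 9547)
  = -(14891 / 9547)    [9547 ≡ 3 mod 4 ⇒ (-1 / 9547) = -1]
  = -(5344 / 9547)    [14891 ≡ 5344 mod 9547]
  = (167 / 9547)    [9547 ≡ 3 mod 8 ⇒ (2 / 9547)^5 = -1]
  = -(9547 / 167)    [QR: both ≡ 3 mod 4, sign flips]
  = -(28 / 167)    [9547 ≡ 28 mod 167]
  = -(7 / 167)    [167 ≡ 7 mod 8 ⇒ (2 / 167)^2 = +1]
  = (167 / 7)    [QR: both ≡ 3 mod 4, sign flips]
  = (6 / 7)    [167 ≡ 6 mod 7]
  = (3 / 7)    [7 ≡ 7 mod 8 ⇒ (2 / 7) = +1]
  = -(7 / 3)    [QR: both ≡ 3 mod 4, sign flips]
  = -(1 / 3)    [7 ≡ 1 mod 3]
  = -1    [(1 / 3) = 1]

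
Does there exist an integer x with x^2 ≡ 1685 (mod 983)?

Reduce the numerator: 1685 ≡ 702 (mod 983), so (1685/983) = (702/983).
Factor out 2: 702 = 2·351. Since 983 ≡ 7 (mod 8), (2/983) = +1. Now have (351/983).
Both 351 ≡ 3 and 983 ≡ 3 (mod 4), so reciprocity gives (351/983) = -(983/351). Reduce: 983 ≡ 281 (mod 351). Now have -(281/351).
281 ≡ 1 (mod 4), so quadratic reciprocity gives (281/351) = (351/281). Reduce: 351 ≡ 70 (mod 281). Now have -(70/281).
Factor out 2: 70 = 2·35. Since 281 ≡ 1 (mod 8), (2/281) = +1. Now have -(35/281).
281 ≡ 1 (mod 4), so quadratic reciprocity gives (35/281) = (281/35). Reduce: 281 ≡ 1 (mod 35). Now have -(1/35).
(1/35) = 1. Collecting the sign factors: -1.
(1685/983) = -1, and 983 is prime, so 1685 is not a quadratic residue mod 983.

no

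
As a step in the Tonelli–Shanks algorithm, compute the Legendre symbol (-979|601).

-1

Reduce the numerator: -979 ≡ 223 (mod 601), so (-979|601) = (223|601).
601 ≡ 1 (mod 4), so quadratic reciprocity gives (223|601) = (601|223). Reduce: 601 ≡ 155 (mod 223). Now have (155|223).
Both 155 ≡ 3 and 223 ≡ 3 (mod 4), so reciprocity gives (155|223) = -(223|155). Reduce: 223 ≡ 68 (mod 155). Now have -(68|155).
Factor out 2: 68 = 2^2·17. Since 155 ≡ 3 (mod 8), (2|155) = -1, and (2|155)^2 = +1. Now have -(17|155).
17 ≡ 1 (mod 4), so quadratic reciprocity gives (17|155) = (155|17). Reduce: 155 ≡ 2 (mod 17). Now have -(2|17).
Factor out 2: 2 = 2. Since 17 ≡ 1 (mod 8), (2|17) = +1. Now have -(1|17).
(1|17) = 1. Collecting the sign factors: -1.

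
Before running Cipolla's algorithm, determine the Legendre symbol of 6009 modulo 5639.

(6009 / 5639)
  = (370 / 5639)    [6009 ≡ 370 mod 5639]
  = (185 / 5639)    [5639 ≡ 7 mod 8 ⇒ (2 / 5639) = +1]
  = (5639 / 185)    [QR: 185 ≡ 1 mod 4, sign kept]
  = (89 / 185)    [5639 ≡ 89 mod 185]
  = (185 / 89)    [QR: 89 ≡ 1 mod 4, sign kept]
  = (7 / 89)    [185 ≡ 7 mod 89]
  = (89 / 7)    [QR: 89 ≡ 1 mod 4, sign kept]
  = (5 / 7)    [89 ≡ 5 mod 7]
  = (7 / 5)    [QR: 5 ≡ 1 mod 4, sign kept]
  = (2 / 5)    [7 ≡ 2 mod 5]
  = -(1 / 5)    [5 ≡ 5 mod 8 ⇒ (2 / 5) = -1]
  = -1    [(1 / 5) = 1]

-1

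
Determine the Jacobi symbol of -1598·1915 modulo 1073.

By multiplicativity, (-1598·1915|1073) = (-1598|1073)·(1915|1073).
First factor (-1598|1073):
Pull out -1: (-1598|1073) = (-1|1073)·(1598|1073). Since 1073 ≡ 1 (mod 4), (-1|1073) = +1. Now have (1598|1073).
Reduce the numerator: 1598 ≡ 525 (mod 1073), so (1598|1073) = (525|1073).
525 ≡ 1 (mod 4), so quadratic reciprocity gives (525|1073) = (1073|525). Reduce: 1073 ≡ 23 (mod 525). Now have (23|525).
525 ≡ 1 (mod 4), so quadratic reciprocity gives (23|525) = (525|23). Reduce: 525 ≡ 19 (mod 23). Now have (19|23).
Both 19 ≡ 3 and 23 ≡ 3 (mod 4), so reciprocity gives (19|23) = -(23|19). Reduce: 23 ≡ 4 (mod 19). Now have -(4|19).
Factor out 2: 4 = 2^2. Since 19 ≡ 3 (mod 8), (2|19) = -1, and (2|19)^2 = +1. Now have -(1|19).
(1|19) = 1. Collecting the sign factors: -1.
Second factor (1915|1073):
Reduce the numerator: 1915 ≡ 842 (mod 1073), so (1915|1073) = (842|1073).
Factor out 2: 842 = 2·421. Since 1073 ≡ 1 (mod 8), (2|1073) = +1. Now have (421|1073).
421 ≡ 1 (mod 4), so quadratic reciprocity gives (421|1073) = (1073|421). Reduce: 1073 ≡ 231 (mod 421). Now have (231|421).
421 ≡ 1 (mod 4), so quadratic reciprocity gives (231|421) = (421|231). Reduce: 421 ≡ 190 (mod 231). Now have (190|231).
Factor out 2: 190 = 2·95. Since 231 ≡ 7 (mod 8), (2|231) = +1. Now have (95|231).
Both 95 ≡ 3 and 231 ≡ 3 (mod 4), so reciprocity gives (95|231) = -(231|95). Reduce: 231 ≡ 41 (mod 95). Now have -(41|95).
41 ≡ 1 (mod 4), so quadratic reciprocity gives (41|95) = (95|41). Reduce: 95 ≡ 13 (mod 41). Now have -(13|41).
13 ≡ 1 (mod 4), so quadratic reciprocity gives (13|41) = (41|13). Reduce: 41 ≡ 2 (mod 13). Now have -(2|13).
Factor out 2: 2 = 2. Since 13 ≡ 5 (mod 8), (2|13) = -1. Now have (1|13).
(1|13) = 1. Collecting the sign factors: 1.
Product: (-1)·(1) = -1.

-1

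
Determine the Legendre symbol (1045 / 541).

-1

(1045 / 541)
  = (504 / 541)    [1045 ≡ 504 mod 541]
  = -(63 / 541)    [541 ≡ 5 mod 8 ⇒ (2 / 541)^3 = -1]
  = -(541 / 63)    [QR: 541 ≡ 1 mod 4, sign kept]
  = -(37 / 63)    [541 ≡ 37 mod 63]
  = -(63 / 37)    [QR: 37 ≡ 1 mod 4, sign kept]
  = -(26 / 37)    [63 ≡ 26 mod 37]
  = (13 / 37)    [37 ≡ 5 mod 8 ⇒ (2 / 37) = -1]
  = (37 / 13)    [QR: 13 ≡ 1 mod 4, sign kept]
  = (11 / 13)    [37 ≡ 11 mod 13]
  = (13 / 11)    [QR: 13 ≡ 1 mod 4, sign kept]
  = (2 / 11)    [13 ≡ 2 mod 11]
  = -(1 / 11)    [11 ≡ 3 mod 8 ⇒ (2 / 11) = -1]
  = -1    [(1 / 11) = 1]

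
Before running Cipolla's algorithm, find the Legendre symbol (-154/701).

1

(-154/701)
  = (547/701)    [-154 ≡ 547 mod 701]
  = (701/547)    [QR: 701 ≡ 1 mod 4, sign kept]
  = (154/547)    [701 ≡ 154 mod 547]
  = -(77/547)    [547 ≡ 3 mod 8 ⇒ (2/547) = -1]
  = -(547/77)    [QR: 77 ≡ 1 mod 4, sign kept]
  = -(8/77)    [547 ≡ 8 mod 77]
  = (1/77)    [77 ≡ 5 mod 8 ⇒ (2/77)^3 = -1]
  = 1    [(1/77) = 1]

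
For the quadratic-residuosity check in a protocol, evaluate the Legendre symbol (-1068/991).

-1

Reduce the numerator: -1068 ≡ 914 (mod 991), so (-1068/991) = (914/991).
Factor out 2: 914 = 2·457. Since 991 ≡ 7 (mod 8), (2/991) = +1. Now have (457/991).
457 ≡ 1 (mod 4), so quadratic reciprocity gives (457/991) = (991/457). Reduce: 991 ≡ 77 (mod 457). Now have (77/457).
77 ≡ 1 (mod 4), so quadratic reciprocity gives (77/457) = (457/77). Reduce: 457 ≡ 72 (mod 77). Now have (72/77).
Factor out 2: 72 = 2^3·9. Since 77 ≡ 5 (mod 8), (2/77) = -1, and (2/77)^3 = -1. Now have -(9/77).
9 ≡ 1 (mod 4), so quadratic reciprocity gives (9/77) = (77/9). Reduce: 77 ≡ 5 (mod 9). Now have -(5/9).
5 ≡ 1 (mod 4), so quadratic reciprocity gives (5/9) = (9/5). Reduce: 9 ≡ 4 (mod 5). Now have -(4/5).
Factor out 2: 4 = 2^2. Since 5 ≡ 5 (mod 8), (2/5) = -1, and (2/5)^2 = +1. Now have -(1/5).
(1/5) = 1. Collecting the sign factors: -1.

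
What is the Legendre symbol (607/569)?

(607/569)
  = (38/569)    [607 ≡ 38 mod 569]
  = (19/569)    [569 ≡ 1 mod 8 ⇒ (2/569) = +1]
  = (569/19)    [QR: 569 ≡ 1 mod 4, sign kept]
  = (18/19)    [569 ≡ 18 mod 19]
  = -(9/19)    [19 ≡ 3 mod 8 ⇒ (2/19) = -1]
  = -(19/9)    [QR: 9 ≡ 1 mod 4, sign kept]
  = -(1/9)    [19 ≡ 1 mod 9]
  = -1    [(1/9) = 1]

-1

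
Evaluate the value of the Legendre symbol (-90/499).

1

(-90/499)
  = -(90/499)    [499 ≡ 3 mod 4 ⇒ (-1/499) = -1]
  = (45/499)    [499 ≡ 3 mod 8 ⇒ (2/499) = -1]
  = (499/45)    [QR: 45 ≡ 1 mod 4, sign kept]
  = (4/45)    [499 ≡ 4 mod 45]
  = (1/45)    [45 ≡ 5 mod 8 ⇒ (2/45)^2 = +1]
  = 1    [(1/45) = 1]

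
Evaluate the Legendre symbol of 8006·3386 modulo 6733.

By multiplicativity, (8006·3386|6733) = (8006|6733)·(3386|6733).
First factor (8006|6733):
(8006|6733)
  = (1273|6733)    [8006 ≡ 1273 mod 6733]
  = (6733|1273)    [QR: 1273 ≡ 1 mod 4, sign kept]
  = (368|1273)    [6733 ≡ 368 mod 1273]
  = (23|1273)    [1273 ≡ 1 mod 8 ⇒ (2|1273)^4 = +1]
  = (1273|23)    [QR: 1273 ≡ 1 mod 4, sign kept]
  = (8|23)    [1273 ≡ 8 mod 23]
  = (1|23)    [23 ≡ 7 mod 8 ⇒ (2|23)^3 = +1]
  = 1    [(1|23) = 1]
Second factor (3386|6733):
(3386|6733)
  = -(1693|6733)    [6733 ≡ 5 mod 8 ⇒ (2|6733) = -1]
  = -(6733|1693)    [QR: 1693 ≡ 1 mod 4, sign kept]
  = -(1654|1693)    [6733 ≡ 1654 mod 1693]
  = (827|1693)    [1693 ≡ 5 mod 8 ⇒ (2|1693) = -1]
  = (1693|827)    [QR: 1693 ≡ 1 mod 4, sign kept]
  = (39|827)    [1693 ≡ 39 mod 827]
  = -(827|39)    [QR: both ≡ 3 mod 4, sign flips]
  = -(8|39)    [827 ≡ 8 mod 39]
  = -(1|39)    [39 ≡ 7 mod 8 ⇒ (2|39)^3 = +1]
  = -1    [(1|39) = 1]
Product: (1)·(-1) = -1.

-1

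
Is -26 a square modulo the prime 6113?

yes

Reduce the numerator: -26 ≡ 6087 (mod 6113), so (-26/6113) = (6087/6113).
6113 ≡ 1 (mod 4), so quadratic reciprocity gives (6087/6113) = (6113/6087). Reduce: 6113 ≡ 26 (mod 6087). Now have (26/6087).
Factor out 2: 26 = 2·13. Since 6087 ≡ 7 (mod 8), (2/6087) = +1. Now have (13/6087).
13 ≡ 1 (mod 4), so quadratic reciprocity gives (13/6087) = (6087/13). Reduce: 6087 ≡ 3 (mod 13). Now have (3/13).
13 ≡ 1 (mod 4), so quadratic reciprocity gives (3/13) = (13/3). Reduce: 13 ≡ 1 (mod 3). Now have (1/3).
(1/3) = 1. Collecting the sign factors: 1.
(-26/6113) = 1, and 6113 is prime, so -26 is a quadratic residue mod 6113.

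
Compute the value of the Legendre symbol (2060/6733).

Factor out 2: 2060 = 2^2·515. Since 6733 ≡ 5 (mod 8), (2/6733) = -1, and (2/6733)^2 = +1. Now have (515/6733).
6733 ≡ 1 (mod 4), so quadratic reciprocity gives (515/6733) = (6733/515). Reduce: 6733 ≡ 38 (mod 515). Now have (38/515).
Factor out 2: 38 = 2·19. Since 515 ≡ 3 (mod 8), (2/515) = -1. Now have -(19/515).
Both 19 ≡ 3 and 515 ≡ 3 (mod 4), so reciprocity gives (19/515) = -(515/19). Reduce: 515 ≡ 2 (mod 19). Now have (2/19).
Factor out 2: 2 = 2. Since 19 ≡ 3 (mod 8), (2/19) = -1. Now have -(1/19).
(1/19) = 1. Collecting the sign factors: -1.

-1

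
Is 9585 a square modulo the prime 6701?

Reduce the numerator: 9585 ≡ 2884 (mod 6701), so (9585|6701) = (2884|6701).
Factor out 2: 2884 = 2^2·721. Since 6701 ≡ 5 (mod 8), (2|6701) = -1, and (2|6701)^2 = +1. Now have (721|6701).
721 ≡ 1 (mod 4), so quadratic reciprocity gives (721|6701) = (6701|721). Reduce: 6701 ≡ 212 (mod 721). Now have (212|721).
Factor out 2: 212 = 2^2·53. Since 721 ≡ 1 (mod 8), (2|721) = +1, and (2|721)^2 = +1. Now have (53|721).
53 ≡ 1 (mod 4), so quadratic reciprocity gives (53|721) = (721|53). Reduce: 721 ≡ 32 (mod 53). Now have (32|53).
Factor out 2: 32 = 2^5. Since 53 ≡ 5 (mod 8), (2|53) = -1, and (2|53)^5 = -1. Now have -(1|53).
(1|53) = 1. Collecting the sign factors: -1.
(9585|6701) = -1, and 6701 is prime, so 9585 is not a quadratic residue mod 6701.

no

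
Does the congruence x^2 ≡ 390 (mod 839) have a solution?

Factor out 2: 390 = 2·195. Since 839 ≡ 7 (mod 8), (2/839) = +1. Now have (195/839).
Both 195 ≡ 3 and 839 ≡ 3 (mod 4), so reciprocity gives (195/839) = -(839/195). Reduce: 839 ≡ 59 (mod 195). Now have -(59/195).
Both 59 ≡ 3 and 195 ≡ 3 (mod 4), so reciprocity gives (59/195) = -(195/59). Reduce: 195 ≡ 18 (mod 59). Now have (18/59).
Factor out 2: 18 = 2·9. Since 59 ≡ 3 (mod 8), (2/59) = -1. Now have -(9/59).
9 ≡ 1 (mod 4), so quadratic reciprocity gives (9/59) = (59/9). Reduce: 59 ≡ 5 (mod 9). Now have -(5/9).
5 ≡ 1 (mod 4), so quadratic reciprocity gives (5/9) = (9/5). Reduce: 9 ≡ 4 (mod 5). Now have -(4/5).
Factor out 2: 4 = 2^2. Since 5 ≡ 5 (mod 8), (2/5) = -1, and (2/5)^2 = +1. Now have -(1/5).
(1/5) = 1. Collecting the sign factors: -1.
(390/839) = -1, and 839 is prime, so 390 is not a quadratic residue mod 839.

no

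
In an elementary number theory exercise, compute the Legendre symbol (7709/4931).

Reduce the numerator: 7709 ≡ 2778 (mod 4931), so (7709/4931) = (2778/4931).
Factor out 2: 2778 = 2·1389. Since 4931 ≡ 3 (mod 8), (2/4931) = -1. Now have -(1389/4931).
1389 ≡ 1 (mod 4), so quadratic reciprocity gives (1389/4931) = (4931/1389). Reduce: 4931 ≡ 764 (mod 1389). Now have -(764/1389).
Factor out 2: 764 = 2^2·191. Since 1389 ≡ 5 (mod 8), (2/1389) = -1, and (2/1389)^2 = +1. Now have -(191/1389).
1389 ≡ 1 (mod 4), so quadratic reciprocity gives (191/1389) = (1389/191). Reduce: 1389 ≡ 52 (mod 191). Now have -(52/191).
Factor out 2: 52 = 2^2·13. Since 191 ≡ 7 (mod 8), (2/191) = +1, and (2/191)^2 = +1. Now have -(13/191).
13 ≡ 1 (mod 4), so quadratic reciprocity gives (13/191) = (191/13). Reduce: 191 ≡ 9 (mod 13). Now have -(9/13).
9 ≡ 1 (mod 4), so quadratic reciprocity gives (9/13) = (13/9). Reduce: 13 ≡ 4 (mod 9). Now have -(4/9).
Factor out 2: 4 = 2^2. Since 9 ≡ 1 (mod 8), (2/9) = +1, and (2/9)^2 = +1. Now have -(1/9).
(1/9) = 1. Collecting the sign factors: -1.

-1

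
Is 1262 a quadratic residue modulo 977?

no

(1262/977)
  = (285/977)    [1262 ≡ 285 mod 977]
  = (977/285)    [QR: 285 ≡ 1 mod 4, sign kept]
  = (122/285)    [977 ≡ 122 mod 285]
  = -(61/285)    [285 ≡ 5 mod 8 ⇒ (2/285) = -1]
  = -(285/61)    [QR: 61 ≡ 1 mod 4, sign kept]
  = -(41/61)    [285 ≡ 41 mod 61]
  = -(61/41)    [QR: 41 ≡ 1 mod 4, sign kept]
  = -(20/41)    [61 ≡ 20 mod 41]
  = -(5/41)    [41 ≡ 1 mod 8 ⇒ (2/41)^2 = +1]
  = -(41/5)    [QR: 5 ≡ 1 mod 4, sign kept]
  = -(1/5)    [41 ≡ 1 mod 5]
  = -1    [(1/5) = 1]
The Legendre symbol is -1, so x^2 ≡ 1262 (mod 977) has no solution.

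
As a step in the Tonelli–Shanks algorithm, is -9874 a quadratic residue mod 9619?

Reduce the numerator: -9874 ≡ 9364 (mod 9619), so (-9874|9619) = (9364|9619).
Factor out 2: 9364 = 2^2·2341. Since 9619 ≡ 3 (mod 8), (2|9619) = -1, and (2|9619)^2 = +1. Now have (2341|9619).
2341 ≡ 1 (mod 4), so quadratic reciprocity gives (2341|9619) = (9619|2341). Reduce: 9619 ≡ 255 (mod 2341). Now have (255|2341).
2341 ≡ 1 (mod 4), so quadratic reciprocity gives (255|2341) = (2341|255). Reduce: 2341 ≡ 46 (mod 255). Now have (46|255).
Factor out 2: 46 = 2·23. Since 255 ≡ 7 (mod 8), (2|255) = +1. Now have (23|255).
Both 23 ≡ 3 and 255 ≡ 3 (mod 4), so reciprocity gives (23|255) = -(255|23). Reduce: 255 ≡ 2 (mod 23). Now have -(2|23).
Factor out 2: 2 = 2. Since 23 ≡ 7 (mod 8), (2|23) = +1. Now have -(1|23).
(1|23) = 1. Collecting the sign factors: -1.
The Legendre symbol is -1, so x^2 ≡ -9874 (mod 9619) has no solution.

no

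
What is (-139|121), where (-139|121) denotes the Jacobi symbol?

1

(-139|121)
  = (103|121)    [-139 ≡ 103 mod 121]
  = (121|103)    [QR: 121 ≡ 1 mod 4, sign kept]
  = (18|103)    [121 ≡ 18 mod 103]
  = (9|103)    [103 ≡ 7 mod 8 ⇒ (2|103) = +1]
  = (103|9)    [QR: 9 ≡ 1 mod 4, sign kept]
  = (4|9)    [103 ≡ 4 mod 9]
  = (1|9)    [9 ≡ 1 mod 8 ⇒ (2|9)^2 = +1]
  = 1    [(1|9) = 1]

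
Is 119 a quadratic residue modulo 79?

yes

Reduce the numerator: 119 ≡ 40 (mod 79), so (119/79) = (40/79).
Factor out 2: 40 = 2^3·5. Since 79 ≡ 7 (mod 8), (2/79) = +1, and (2/79)^3 = +1. Now have (5/79).
5 ≡ 1 (mod 4), so quadratic reciprocity gives (5/79) = (79/5). Reduce: 79 ≡ 4 (mod 5). Now have (4/5).
Factor out 2: 4 = 2^2. Since 5 ≡ 5 (mod 8), (2/5) = -1, and (2/5)^2 = +1. Now have (1/5).
(1/5) = 1. Collecting the sign factors: 1.
(119/79) = 1, and 79 is prime, so 119 is a quadratic residue mod 79.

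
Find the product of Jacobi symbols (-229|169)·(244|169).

1

By multiplicativity, (-229·244|169) = (-229|169)·(244|169).
First factor (-229|169):
Pull out -1: (-229|169) = (-1|169)·(229|169). Since 169 ≡ 1 (mod 4), (-1|169) = +1. Now have (229|169).
Reduce the numerator: 229 ≡ 60 (mod 169), so (229|169) = (60|169).
Factor out 2: 60 = 2^2·15. Since 169 ≡ 1 (mod 8), (2|169) = +1, and (2|169)^2 = +1. Now have (15|169).
169 ≡ 1 (mod 4), so quadratic reciprocity gives (15|169) = (169|15). Reduce: 169 ≡ 4 (mod 15). Now have (4|15).
Factor out 2: 4 = 2^2. Since 15 ≡ 7 (mod 8), (2|15) = +1, and (2|15)^2 = +1. Now have (1|15).
(1|15) = 1. Collecting the sign factors: 1.
Second factor (244|169):
Reduce the numerator: 244 ≡ 75 (mod 169), so (244|169) = (75|169).
169 ≡ 1 (mod 4), so quadratic reciprocity gives (75|169) = (169|75). Reduce: 169 ≡ 19 (mod 75). Now have (19|75).
Both 19 ≡ 3 and 75 ≡ 3 (mod 4), so reciprocity gives (19|75) = -(75|19). Reduce: 75 ≡ 18 (mod 19). Now have -(18|19).
Factor out 2: 18 = 2·9. Since 19 ≡ 3 (mod 8), (2|19) = -1. Now have (9|19).
9 ≡ 1 (mod 4), so quadratic reciprocity gives (9|19) = (19|9). Reduce: 19 ≡ 1 (mod 9). Now have (1|9).
(1|9) = 1. Collecting the sign factors: 1.
Product: (1)·(1) = 1.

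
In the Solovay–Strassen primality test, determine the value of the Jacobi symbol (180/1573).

Factor out 2: 180 = 2^2·45. Since 1573 ≡ 5 (mod 8), (2/1573) = -1, and (2/1573)^2 = +1. Now have (45/1573).
45 ≡ 1 (mod 4), so quadratic reciprocity gives (45/1573) = (1573/45). Reduce: 1573 ≡ 43 (mod 45). Now have (43/45).
45 ≡ 1 (mod 4), so quadratic reciprocity gives (43/45) = (45/43). Reduce: 45 ≡ 2 (mod 43). Now have (2/43).
Factor out 2: 2 = 2. Since 43 ≡ 3 (mod 8), (2/43) = -1. Now have -(1/43).
(1/43) = 1. Collecting the sign factors: -1.

-1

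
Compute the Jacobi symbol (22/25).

(22/25)
  = (11/25)    [25 ≡ 1 mod 8 ⇒ (2/25) = +1]
  = (25/11)    [QR: 25 ≡ 1 mod 4, sign kept]
  = (3/11)    [25 ≡ 3 mod 11]
  = -(11/3)    [QR: both ≡ 3 mod 4, sign flips]
  = -(2/3)    [11 ≡ 2 mod 3]
  = (1/3)    [3 ≡ 3 mod 8 ⇒ (2/3) = -1]
  = 1    [(1/3) = 1]

1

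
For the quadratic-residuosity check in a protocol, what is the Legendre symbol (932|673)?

(932|673)
  = (259|673)    [932 ≡ 259 mod 673]
  = (673|259)    [QR: 673 ≡ 1 mod 4, sign kept]
  = (155|259)    [673 ≡ 155 mod 259]
  = -(259|155)    [QR: both ≡ 3 mod 4, sign flips]
  = -(104|155)    [259 ≡ 104 mod 155]
  = (13|155)    [155 ≡ 3 mod 8 ⇒ (2|155)^3 = -1]
  = (155|13)    [QR: 13 ≡ 1 mod 4, sign kept]
  = (12|13)    [155 ≡ 12 mod 13]
  = (3|13)    [13 ≡ 5 mod 8 ⇒ (2|13)^2 = +1]
  = (13|3)    [QR: 13 ≡ 1 mod 4, sign kept]
  = (1|3)    [13 ≡ 1 mod 3]
  = 1    [(1|3) = 1]

1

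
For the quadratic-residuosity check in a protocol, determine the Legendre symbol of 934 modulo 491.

(934/491)
  = (443/491)    [934 ≡ 443 mod 491]
  = -(491/443)    [QR: both ≡ 3 mod 4, sign flips]
  = -(48/443)    [491 ≡ 48 mod 443]
  = -(3/443)    [443 ≡ 3 mod 8 ⇒ (2/443)^4 = +1]
  = (443/3)    [QR: both ≡ 3 mod 4, sign flips]
  = (2/3)    [443 ≡ 2 mod 3]
  = -(1/3)    [3 ≡ 3 mod 8 ⇒ (2/3) = -1]
  = -1    [(1/3) = 1]

-1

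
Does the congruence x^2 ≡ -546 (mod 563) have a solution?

(-546|563)
  = (17|563)    [-546 ≡ 17 mod 563]
  = (563|17)    [QR: 17 ≡ 1 mod 4, sign kept]
  = (2|17)    [563 ≡ 2 mod 17]
  = (1|17)    [17 ≡ 1 mod 8 ⇒ (2|17) = +1]
  = 1    [(1|17) = 1]
The Legendre symbol is 1, so x^2 ≡ -546 (mod 563) has solution.

yes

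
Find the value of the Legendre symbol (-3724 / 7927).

Reduce the numerator: -3724 ≡ 4203 (mod 7927), so (-3724 / 7927) = (4203 / 7927).
Both 4203 ≡ 3 and 7927 ≡ 3 (mod 4), so reciprocity gives (4203 / 7927) = -(7927 / 4203). Reduce: 7927 ≡ 3724 (mod 4203). Now have -(3724 / 4203).
Factor out 2: 3724 = 2^2·931. Since 4203 ≡ 3 (mod 8), (2 / 4203) = -1, and (2 / 4203)^2 = +1. Now have -(931 / 4203).
Both 931 ≡ 3 and 4203 ≡ 3 (mod 4), so reciprocity gives (931 / 4203) = -(4203 / 931). Reduce: 4203 ≡ 479 (mod 931). Now have (479 / 931).
Both 479 ≡ 3 and 931 ≡ 3 (mod 4), so reciprocity gives (479 / 931) = -(931 / 479). Reduce: 931 ≡ 452 (mod 479). Now have -(452 / 479).
Factor out 2: 452 = 2^2·113. Since 479 ≡ 7 (mod 8), (2 / 479) = +1, and (2 / 479)^2 = +1. Now have -(113 / 479).
113 ≡ 1 (mod 4), so quadratic reciprocity gives (113 / 479) = (479 / 113). Reduce: 479 ≡ 27 (mod 113). Now have -(27 / 113).
113 ≡ 1 (mod 4), so quadratic reciprocity gives (27 / 113) = (113 / 27). Reduce: 113 ≡ 5 (mod 27). Now have -(5 / 27).
5 ≡ 1 (mod 4), so quadratic reciprocity gives (5 / 27) = (27 / 5). Reduce: 27 ≡ 2 (mod 5). Now have -(2 / 5).
Factor out 2: 2 = 2. Since 5 ≡ 5 (mod 8), (2 / 5) = -1. Now have (1 / 5).
(1 / 5) = 1. Collecting the sign factors: 1.

1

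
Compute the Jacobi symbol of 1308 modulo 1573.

-1

(1308|1573)
  = (327|1573)    [1573 ≡ 5 mod 8 ⇒ (2|1573)^2 = +1]
  = (1573|327)    [QR: 1573 ≡ 1 mod 4, sign kept]
  = (265|327)    [1573 ≡ 265 mod 327]
  = (327|265)    [QR: 265 ≡ 1 mod 4, sign kept]
  = (62|265)    [327 ≡ 62 mod 265]
  = (31|265)    [265 ≡ 1 mod 8 ⇒ (2|265) = +1]
  = (265|31)    [QR: 265 ≡ 1 mod 4, sign kept]
  = (17|31)    [265 ≡ 17 mod 31]
  = (31|17)    [QR: 17 ≡ 1 mod 4, sign kept]
  = (14|17)    [31 ≡ 14 mod 17]
  = (7|17)    [17 ≡ 1 mod 8 ⇒ (2|17) = +1]
  = (17|7)    [QR: 17 ≡ 1 mod 4, sign kept]
  = (3|7)    [17 ≡ 3 mod 7]
  = -(7|3)    [QR: both ≡ 3 mod 4, sign flips]
  = -(1|3)    [7 ≡ 1 mod 3]
  = -1    [(1|3) = 1]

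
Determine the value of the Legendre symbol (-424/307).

Reduce the numerator: -424 ≡ 190 (mod 307), so (-424/307) = (190/307).
Factor out 2: 190 = 2·95. Since 307 ≡ 3 (mod 8), (2/307) = -1. Now have -(95/307).
Both 95 ≡ 3 and 307 ≡ 3 (mod 4), so reciprocity gives (95/307) = -(307/95). Reduce: 307 ≡ 22 (mod 95). Now have (22/95).
Factor out 2: 22 = 2·11. Since 95 ≡ 7 (mod 8), (2/95) = +1. Now have (11/95).
Both 11 ≡ 3 and 95 ≡ 3 (mod 4), so reciprocity gives (11/95) = -(95/11). Reduce: 95 ≡ 7 (mod 11). Now have -(7/11).
Both 7 ≡ 3 and 11 ≡ 3 (mod 4), so reciprocity gives (7/11) = -(11/7). Reduce: 11 ≡ 4 (mod 7). Now have (4/7).
Factor out 2: 4 = 2^2. Since 7 ≡ 7 (mod 8), (2/7) = +1, and (2/7)^2 = +1. Now have (1/7).
(1/7) = 1. Collecting the sign factors: 1.

1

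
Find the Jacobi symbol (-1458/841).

Reduce the numerator: -1458 ≡ 224 (mod 841), so (-1458/841) = (224/841).
Factor out 2: 224 = 2^5·7. Since 841 ≡ 1 (mod 8), (2/841) = +1, and (2/841)^5 = +1. Now have (7/841).
841 ≡ 1 (mod 4), so quadratic reciprocity gives (7/841) = (841/7). Reduce: 841 ≡ 1 (mod 7). Now have (1/7).
(1/7) = 1. Collecting the sign factors: 1.

1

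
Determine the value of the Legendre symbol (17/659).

1

(17/659)
  = (659/17)    [QR: 17 ≡ 1 mod 4, sign kept]
  = (13/17)    [659 ≡ 13 mod 17]
  = (17/13)    [QR: 13 ≡ 1 mod 4, sign kept]
  = (4/13)    [17 ≡ 4 mod 13]
  = (1/13)    [13 ≡ 5 mod 8 ⇒ (2/13)^2 = +1]
  = 1    [(1/13) = 1]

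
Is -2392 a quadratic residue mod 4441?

no

Pull out -1: (-2392/4441) = (-1/4441)·(2392/4441). Since 4441 ≡ 1 (mod 4), (-1/4441) = +1. Now have (2392/4441).
Factor out 2: 2392 = 2^3·299. Since 4441 ≡ 1 (mod 8), (2/4441) = +1, and (2/4441)^3 = +1. Now have (299/4441).
4441 ≡ 1 (mod 4), so quadratic reciprocity gives (299/4441) = (4441/299). Reduce: 4441 ≡ 255 (mod 299). Now have (255/299).
Both 255 ≡ 3 and 299 ≡ 3 (mod 4), so reciprocity gives (255/299) = -(299/255). Reduce: 299 ≡ 44 (mod 255). Now have -(44/255).
Factor out 2: 44 = 2^2·11. Since 255 ≡ 7 (mod 8), (2/255) = +1, and (2/255)^2 = +1. Now have -(11/255).
Both 11 ≡ 3 and 255 ≡ 3 (mod 4), so reciprocity gives (11/255) = -(255/11). Reduce: 255 ≡ 2 (mod 11). Now have (2/11).
Factor out 2: 2 = 2. Since 11 ≡ 3 (mod 8), (2/11) = -1. Now have -(1/11).
(1/11) = 1. Collecting the sign factors: -1.
(-2392/4441) = -1, and 4441 is prime, so -2392 is not a quadratic residue mod 4441.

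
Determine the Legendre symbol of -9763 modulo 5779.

1

(-9763|5779)
  = (1795|5779)    [-9763 ≡ 1795 mod 5779]
  = -(5779|1795)    [QR: both ≡ 3 mod 4, sign flips]
  = -(394|1795)    [5779 ≡ 394 mod 1795]
  = (197|1795)    [1795 ≡ 3 mod 8 ⇒ (2|1795) = -1]
  = (1795|197)    [QR: 197 ≡ 1 mod 4, sign kept]
  = (22|197)    [1795 ≡ 22 mod 197]
  = -(11|197)    [197 ≡ 5 mod 8 ⇒ (2|197) = -1]
  = -(197|11)    [QR: 197 ≡ 1 mod 4, sign kept]
  = -(10|11)    [197 ≡ 10 mod 11]
  = (5|11)    [11 ≡ 3 mod 8 ⇒ (2|11) = -1]
  = (11|5)    [QR: 5 ≡ 1 mod 4, sign kept]
  = (1|5)    [11 ≡ 1 mod 5]
  = 1    [(1|5) = 1]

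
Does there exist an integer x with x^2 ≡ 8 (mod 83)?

no

(8/83)
  = -(1/83)    [83 ≡ 3 mod 8 ⇒ (2/83)^3 = -1]
  = -1    [(1/83) = 1]
(8/83) = -1, and 83 is prime, so 8 is not a quadratic residue mod 83.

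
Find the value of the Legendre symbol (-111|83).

-1

(-111|83)
  = (55|83)    [-111 ≡ 55 mod 83]
  = -(83|55)    [QR: both ≡ 3 mod 4, sign flips]
  = -(28|55)    [83 ≡ 28 mod 55]
  = -(7|55)    [55 ≡ 7 mod 8 ⇒ (2|55)^2 = +1]
  = (55|7)    [QR: both ≡ 3 mod 4, sign flips]
  = (6|7)    [55 ≡ 6 mod 7]
  = (3|7)    [7 ≡ 7 mod 8 ⇒ (2|7) = +1]
  = -(7|3)    [QR: both ≡ 3 mod 4, sign flips]
  = -(1|3)    [7 ≡ 1 mod 3]
  = -1    [(1|3) = 1]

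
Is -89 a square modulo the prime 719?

yes

(-89/719)
  = -(89/719)    [719 ≡ 3 mod 4 ⇒ (-1/719) = -1]
  = -(719/89)    [QR: 89 ≡ 1 mod 4, sign kept]
  = -(7/89)    [719 ≡ 7 mod 89]
  = -(89/7)    [QR: 89 ≡ 1 mod 4, sign kept]
  = -(5/7)    [89 ≡ 5 mod 7]
  = -(7/5)    [QR: 5 ≡ 1 mod 4, sign kept]
  = -(2/5)    [7 ≡ 2 mod 5]
  = (1/5)    [5 ≡ 5 mod 8 ⇒ (2/5) = -1]
  = 1    [(1/5) = 1]
(-89/719) = 1, and 719 is prime, so -89 is a quadratic residue mod 719.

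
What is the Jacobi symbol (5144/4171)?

-1

(5144/4171)
  = (973/4171)    [5144 ≡ 973 mod 4171]
  = (4171/973)    [QR: 973 ≡ 1 mod 4, sign kept]
  = (279/973)    [4171 ≡ 279 mod 973]
  = (973/279)    [QR: 973 ≡ 1 mod 4, sign kept]
  = (136/279)    [973 ≡ 136 mod 279]
  = (17/279)    [279 ≡ 7 mod 8 ⇒ (2/279)^3 = +1]
  = (279/17)    [QR: 17 ≡ 1 mod 4, sign kept]
  = (7/17)    [279 ≡ 7 mod 17]
  = (17/7)    [QR: 17 ≡ 1 mod 4, sign kept]
  = (3/7)    [17 ≡ 3 mod 7]
  = -(7/3)    [QR: both ≡ 3 mod 4, sign flips]
  = -(1/3)    [7 ≡ 1 mod 3]
  = -1    [(1/3) = 1]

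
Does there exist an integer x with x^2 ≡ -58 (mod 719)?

(-58|719)
  = (661|719)    [-58 ≡ 661 mod 719]
  = (719|661)    [QR: 661 ≡ 1 mod 4, sign kept]
  = (58|661)    [719 ≡ 58 mod 661]
  = -(29|661)    [661 ≡ 5 mod 8 ⇒ (2|661) = -1]
  = -(661|29)    [QR: 29 ≡ 1 mod 4, sign kept]
  = -(23|29)    [661 ≡ 23 mod 29]
  = -(29|23)    [QR: 29 ≡ 1 mod 4, sign kept]
  = -(6|23)    [29 ≡ 6 mod 23]
  = -(3|23)    [23 ≡ 7 mod 8 ⇒ (2|23) = +1]
  = (23|3)    [QR: both ≡ 3 mod 4, sign flips]
  = (2|3)    [23 ≡ 2 mod 3]
  = -(1|3)    [3 ≡ 3 mod 8 ⇒ (2|3) = -1]
  = -1    [(1|3) = 1]
The Legendre symbol is -1, so x^2 ≡ -58 (mod 719) has no solution.

no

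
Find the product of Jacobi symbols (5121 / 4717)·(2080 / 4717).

-1

By multiplicativity, (5121·2080 / 4717) = (5121 / 4717)·(2080 / 4717).
First factor (5121 / 4717):
Reduce the numerator: 5121 ≡ 404 (mod 4717), so (5121 / 4717) = (404 / 4717).
Factor out 2: 404 = 2^2·101. Since 4717 ≡ 5 (mod 8), (2 / 4717) = -1, and (2 / 4717)^2 = +1. Now have (101 / 4717).
101 ≡ 1 (mod 4), so quadratic reciprocity gives (101 / 4717) = (4717 / 101). Reduce: 4717 ≡ 71 (mod 101). Now have (71 / 101).
101 ≡ 1 (mod 4), so quadratic reciprocity gives (71 / 101) = (101 / 71). Reduce: 101 ≡ 30 (mod 71). Now have (30 / 71).
Factor out 2: 30 = 2·15. Since 71 ≡ 7 (mod 8), (2 / 71) = +1. Now have (15 / 71).
Both 15 ≡ 3 and 71 ≡ 3 (mod 4), so reciprocity gives (15 / 71) = -(71 / 15). Reduce: 71 ≡ 11 (mod 15). Now have -(11 / 15).
Both 11 ≡ 3 and 15 ≡ 3 (mod 4), so reciprocity gives (11 / 15) = -(15 / 11). Reduce: 15 ≡ 4 (mod 11). Now have (4 / 11).
Factor out 2: 4 = 2^2. Since 11 ≡ 3 (mod 8), (2 / 11) = -1, and (2 / 11)^2 = +1. Now have (1 / 11).
(1 / 11) = 1. Collecting the sign factors: 1.
Second factor (2080 / 4717):
Factor out 2: 2080 = 2^5·65. Since 4717 ≡ 5 (mod 8), (2 / 4717) = -1, and (2 / 4717)^5 = -1. Now have -(65 / 4717).
65 ≡ 1 (mod 4), so quadratic reciprocity gives (65 / 4717) = (4717 / 65). Reduce: 4717 ≡ 37 (mod 65). Now have -(37 / 65).
37 ≡ 1 (mod 4), so quadratic reciprocity gives (37 / 65) = (65 / 37). Reduce: 65 ≡ 28 (mod 37). Now have -(28 / 37).
Factor out 2: 28 = 2^2·7. Since 37 ≡ 5 (mod 8), (2 / 37) = -1, and (2 / 37)^2 = +1. Now have -(7 / 37).
37 ≡ 1 (mod 4), so quadratic reciprocity gives (7 / 37) = (37 / 7). Reduce: 37 ≡ 2 (mod 7). Now have -(2 / 7).
Factor out 2: 2 = 2. Since 7 ≡ 7 (mod 8), (2 / 7) = +1. Now have -(1 / 7).
(1 / 7) = 1. Collecting the sign factors: -1.
Product: (1)·(-1) = -1.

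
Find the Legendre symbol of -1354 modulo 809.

Reduce the numerator: -1354 ≡ 264 (mod 809), so (-1354/809) = (264/809).
Factor out 2: 264 = 2^3·33. Since 809 ≡ 1 (mod 8), (2/809) = +1, and (2/809)^3 = +1. Now have (33/809).
33 ≡ 1 (mod 4), so quadratic reciprocity gives (33/809) = (809/33). Reduce: 809 ≡ 17 (mod 33). Now have (17/33).
17 ≡ 1 (mod 4), so quadratic reciprocity gives (17/33) = (33/17). Reduce: 33 ≡ 16 (mod 17). Now have (16/17).
Factor out 2: 16 = 2^4. Since 17 ≡ 1 (mod 8), (2/17) = +1, and (2/17)^4 = +1. Now have (1/17).
(1/17) = 1. Collecting the sign factors: 1.

1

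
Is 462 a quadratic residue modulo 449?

no

Reduce the numerator: 462 ≡ 13 (mod 449), so (462|449) = (13|449).
13 ≡ 1 (mod 4), so quadratic reciprocity gives (13|449) = (449|13). Reduce: 449 ≡ 7 (mod 13). Now have (7|13).
13 ≡ 1 (mod 4), so quadratic reciprocity gives (7|13) = (13|7). Reduce: 13 ≡ 6 (mod 7). Now have (6|7).
Factor out 2: 6 = 2·3. Since 7 ≡ 7 (mod 8), (2|7) = +1. Now have (3|7).
Both 3 ≡ 3 and 7 ≡ 3 (mod 4), so reciprocity gives (3|7) = -(7|3). Reduce: 7 ≡ 1 (mod 3). Now have -(1|3).
(1|3) = 1. Collecting the sign factors: -1.
(462|449) = -1, and 449 is prime, so 462 is not a quadratic residue mod 449.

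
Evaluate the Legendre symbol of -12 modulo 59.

-1

Reduce the numerator: -12 ≡ 47 (mod 59), so (-12 / 59) = (47 / 59).
Both 47 ≡ 3 and 59 ≡ 3 (mod 4), so reciprocity gives (47 / 59) = -(59 / 47). Reduce: 59 ≡ 12 (mod 47). Now have -(12 / 47).
Factor out 2: 12 = 2^2·3. Since 47 ≡ 7 (mod 8), (2 / 47) = +1, and (2 / 47)^2 = +1. Now have -(3 / 47).
Both 3 ≡ 3 and 47 ≡ 3 (mod 4), so reciprocity gives (3 / 47) = -(47 / 3). Reduce: 47 ≡ 2 (mod 3). Now have (2 / 3).
Factor out 2: 2 = 2. Since 3 ≡ 3 (mod 8), (2 / 3) = -1. Now have -(1 / 3).
(1 / 3) = 1. Collecting the sign factors: -1.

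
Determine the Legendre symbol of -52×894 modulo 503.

1

By multiplicativity, (-52·894 / 503) = (-52 / 503)·(894 / 503).
First factor (-52 / 503):
(-52 / 503)
  = (451 / 503)    [-52 ≡ 451 mod 503]
  = -(503 / 451)    [QR: both ≡ 3 mod 4, sign flips]
  = -(52 / 451)    [503 ≡ 52 mod 451]
  = -(13 / 451)    [451 ≡ 3 mod 8 ⇒ (2 / 451)^2 = +1]
  = -(451 / 13)    [QR: 13 ≡ 1 mod 4, sign kept]
  = -(9 / 13)    [451 ≡ 9 mod 13]
  = -(13 / 9)    [QR: 9 ≡ 1 mod 4, sign kept]
  = -(4 / 9)    [13 ≡ 4 mod 9]
  = -(1 / 9)    [9 ≡ 1 mod 8 ⇒ (2 / 9)^2 = +1]
  = -1    [(1 / 9) = 1]
Second factor (894 / 503):
(894 / 503)
  = (391 / 503)    [894 ≡ 391 mod 503]
  = -(503 / 391)    [QR: both ≡ 3 mod 4, sign flips]
  = -(112 / 391)    [503 ≡ 112 mod 391]
  = -(7 / 391)    [391 ≡ 7 mod 8 ⇒ (2 / 391)^4 = +1]
  = (391 / 7)    [QR: both ≡ 3 mod 4, sign flips]
  = (6 / 7)    [391 ≡ 6 mod 7]
  = (3 / 7)    [7 ≡ 7 mod 8 ⇒ (2 / 7) = +1]
  = -(7 / 3)    [QR: both ≡ 3 mod 4, sign flips]
  = -(1 / 3)    [7 ≡ 1 mod 3]
  = -1    [(1 / 3) = 1]
Product: (-1)·(-1) = 1.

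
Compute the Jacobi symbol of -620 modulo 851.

1

Reduce the numerator: -620 ≡ 231 (mod 851), so (-620/851) = (231/851).
Both 231 ≡ 3 and 851 ≡ 3 (mod 4), so reciprocity gives (231/851) = -(851/231). Reduce: 851 ≡ 158 (mod 231). Now have -(158/231).
Factor out 2: 158 = 2·79. Since 231 ≡ 7 (mod 8), (2/231) = +1. Now have -(79/231).
Both 79 ≡ 3 and 231 ≡ 3 (mod 4), so reciprocity gives (79/231) = -(231/79). Reduce: 231 ≡ 73 (mod 79). Now have (73/79).
73 ≡ 1 (mod 4), so quadratic reciprocity gives (73/79) = (79/73). Reduce: 79 ≡ 6 (mod 73). Now have (6/73).
Factor out 2: 6 = 2·3. Since 73 ≡ 1 (mod 8), (2/73) = +1. Now have (3/73).
73 ≡ 1 (mod 4), so quadratic reciprocity gives (3/73) = (73/3). Reduce: 73 ≡ 1 (mod 3). Now have (1/3).
(1/3) = 1. Collecting the sign factors: 1.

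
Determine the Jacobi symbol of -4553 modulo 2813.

0

(-4553/2813)
  = (4553/2813)    [2813 ≡ 1 mod 4 ⇒ (-1/2813) = +1]
  = (1740/2813)    [4553 ≡ 1740 mod 2813]
  = (435/2813)    [2813 ≡ 5 mod 8 ⇒ (2/2813)^2 = +1]
  = (2813/435)    [QR: 2813 ≡ 1 mod 4, sign kept]
  = (203/435)    [2813 ≡ 203 mod 435]
  = -(435/203)    [QR: both ≡ 3 mod 4, sign flips]
  = -(29/203)    [435 ≡ 29 mod 203]
  = -(203/29)    [QR: 29 ≡ 1 mod 4, sign kept]
  = -(0/29)    [203 ≡ 0 mod 29]
  = 0    [numerator 0, gcd > 1]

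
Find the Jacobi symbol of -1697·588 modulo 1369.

By multiplicativity, (-1697·588/1369) = (-1697/1369)·(588/1369).
First factor (-1697/1369):
Reduce the numerator: -1697 ≡ 1041 (mod 1369), so (-1697/1369) = (1041/1369).
1041 ≡ 1 (mod 4), so quadratic reciprocity gives (1041/1369) = (1369/1041). Reduce: 1369 ≡ 328 (mod 1041). Now have (328/1041).
Factor out 2: 328 = 2^3·41. Since 1041 ≡ 1 (mod 8), (2/1041) = +1, and (2/1041)^3 = +1. Now have (41/1041).
41 ≡ 1 (mod 4), so quadratic reciprocity gives (41/1041) = (1041/41). Reduce: 1041 ≡ 16 (mod 41). Now have (16/41).
Factor out 2: 16 = 2^4. Since 41 ≡ 1 (mod 8), (2/41) = +1, and (2/41)^4 = +1. Now have (1/41).
(1/41) = 1. Collecting the sign factors: 1.
Second factor (588/1369):
Factor out 2: 588 = 2^2·147. Since 1369 ≡ 1 (mod 8), (2/1369) = +1, and (2/1369)^2 = +1. Now have (147/1369).
1369 ≡ 1 (mod 4), so quadratic reciprocity gives (147/1369) = (1369/147). Reduce: 1369 ≡ 46 (mod 147). Now have (46/147).
Factor out 2: 46 = 2·23. Since 147 ≡ 3 (mod 8), (2/147) = -1. Now have -(23/147).
Both 23 ≡ 3 and 147 ≡ 3 (mod 4), so reciprocity gives (23/147) = -(147/23). Reduce: 147 ≡ 9 (mod 23). Now have (9/23).
9 ≡ 1 (mod 4), so quadratic reciprocity gives (9/23) = (23/9). Reduce: 23 ≡ 5 (mod 9). Now have (5/9).
5 ≡ 1 (mod 4), so quadratic reciprocity gives (5/9) = (9/5). Reduce: 9 ≡ 4 (mod 5). Now have (4/5).
Factor out 2: 4 = 2^2. Since 5 ≡ 5 (mod 8), (2/5) = -1, and (2/5)^2 = +1. Now have (1/5).
(1/5) = 1. Collecting the sign factors: 1.
Product: (1)·(1) = 1.

1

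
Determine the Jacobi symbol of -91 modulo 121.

1

Reduce the numerator: -91 ≡ 30 (mod 121), so (-91 / 121) = (30 / 121).
Factor out 2: 30 = 2·15. Since 121 ≡ 1 (mod 8), (2 / 121) = +1. Now have (15 / 121).
121 ≡ 1 (mod 4), so quadratic reciprocity gives (15 / 121) = (121 / 15). Reduce: 121 ≡ 1 (mod 15). Now have (1 / 15).
(1 / 15) = 1. Collecting the sign factors: 1.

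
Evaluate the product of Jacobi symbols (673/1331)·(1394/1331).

By multiplicativity, (673·1394/1331) = (673/1331)·(1394/1331).
First factor (673/1331):
(673/1331)
  = (1331/673)    [QR: 673 ≡ 1 mod 4, sign kept]
  = (658/673)    [1331 ≡ 658 mod 673]
  = (329/673)    [673 ≡ 1 mod 8 ⇒ (2/673) = +1]
  = (673/329)    [QR: 329 ≡ 1 mod 4, sign kept]
  = (15/329)    [673 ≡ 15 mod 329]
  = (329/15)    [QR: 329 ≡ 1 mod 4, sign kept]
  = (14/15)    [329 ≡ 14 mod 15]
  = (7/15)    [15 ≡ 7 mod 8 ⇒ (2/15) = +1]
  = -(15/7)    [QR: both ≡ 3 mod 4, sign flips]
  = -(1/7)    [15 ≡ 1 mod 7]
  = -1    [(1/7) = 1]
Second factor (1394/1331):
(1394/1331)
  = (63/1331)    [1394 ≡ 63 mod 1331]
  = -(1331/63)    [QR: both ≡ 3 mod 4, sign flips]
  = -(8/63)    [1331 ≡ 8 mod 63]
  = -(1/63)    [63 ≡ 7 mod 8 ⇒ (2/63)^3 = +1]
  = -1    [(1/63) = 1]
Product: (-1)·(-1) = 1.

1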